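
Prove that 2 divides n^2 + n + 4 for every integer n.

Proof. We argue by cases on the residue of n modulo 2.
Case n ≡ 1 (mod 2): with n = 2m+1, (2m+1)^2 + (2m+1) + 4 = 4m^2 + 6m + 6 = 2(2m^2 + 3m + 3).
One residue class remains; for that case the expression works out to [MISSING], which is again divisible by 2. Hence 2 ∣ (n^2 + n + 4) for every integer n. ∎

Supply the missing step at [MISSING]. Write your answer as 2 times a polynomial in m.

The residues treated are {1}, so the missing case is n ≡ 0 (mod 2); write n = 2m.
Then (2m)^2 + (2m) + 4 = 4m^2 + 2m + 4 = 2(2m^2 + m + 2).

2(2m^2 + m + 2)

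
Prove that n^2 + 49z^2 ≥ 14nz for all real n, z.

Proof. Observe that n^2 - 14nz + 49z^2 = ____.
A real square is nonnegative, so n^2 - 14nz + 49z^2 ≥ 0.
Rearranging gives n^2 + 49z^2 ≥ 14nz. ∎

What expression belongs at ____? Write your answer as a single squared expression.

n^2 - 14nz + 49z^2 is a perfect-square trinomial: the outer terms are (n)^2 and (7z)^2, and the cross term is -2·n·7z.
So n^2 - 14nz + 49z^2 = (n - 7z)^2 ≥ 0.

(n - 7z)^2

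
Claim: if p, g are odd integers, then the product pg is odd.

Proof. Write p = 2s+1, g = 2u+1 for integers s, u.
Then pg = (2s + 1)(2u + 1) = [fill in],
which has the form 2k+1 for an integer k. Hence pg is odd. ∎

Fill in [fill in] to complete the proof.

2(2su + s + u) + 1

Expanding: (2s + 1)(2u + 1) = 4su + 2s + 2u + 1.
Every term except the constant is even, so this is 2(2su + s + u) + 1,
and 2su + s + u ∈ ℤ gives the required form.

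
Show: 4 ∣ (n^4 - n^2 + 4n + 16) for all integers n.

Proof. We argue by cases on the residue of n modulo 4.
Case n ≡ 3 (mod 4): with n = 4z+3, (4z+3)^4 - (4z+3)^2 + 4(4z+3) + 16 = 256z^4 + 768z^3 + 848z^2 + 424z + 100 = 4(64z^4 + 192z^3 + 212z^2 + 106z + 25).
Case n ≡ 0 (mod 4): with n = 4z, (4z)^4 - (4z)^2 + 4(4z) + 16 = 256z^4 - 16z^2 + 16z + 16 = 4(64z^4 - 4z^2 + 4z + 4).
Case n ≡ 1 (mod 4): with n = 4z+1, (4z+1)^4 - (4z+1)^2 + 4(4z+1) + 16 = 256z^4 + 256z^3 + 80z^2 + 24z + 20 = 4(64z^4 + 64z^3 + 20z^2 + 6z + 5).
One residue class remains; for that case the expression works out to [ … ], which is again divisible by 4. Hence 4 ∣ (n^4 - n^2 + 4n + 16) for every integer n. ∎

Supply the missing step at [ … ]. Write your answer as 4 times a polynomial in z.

4(64z^4 + 128z^3 + 92z^2 + 32z + 9)

The residues treated are {3, 0, 1}, so the missing case is n ≡ 2 (mod 4); write n = 4z+2.
Then (4z+2)^4 - (4z+2)^2 + 4(4z+2) + 16 = 256z^4 + 512z^3 + 368z^2 + 128z + 36 = 4(64z^4 + 128z^3 + 92z^2 + 32z + 9).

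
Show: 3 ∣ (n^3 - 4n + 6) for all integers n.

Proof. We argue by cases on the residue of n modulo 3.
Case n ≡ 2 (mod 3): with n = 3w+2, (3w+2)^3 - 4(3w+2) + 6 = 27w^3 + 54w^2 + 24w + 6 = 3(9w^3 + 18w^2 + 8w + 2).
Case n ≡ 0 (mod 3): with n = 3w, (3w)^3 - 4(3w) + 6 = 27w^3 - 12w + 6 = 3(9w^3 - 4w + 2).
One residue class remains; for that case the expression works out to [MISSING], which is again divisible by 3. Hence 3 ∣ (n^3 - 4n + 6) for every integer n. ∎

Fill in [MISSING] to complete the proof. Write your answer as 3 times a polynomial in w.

3(9w^3 + 9w^2 - w + 1)

Only n ≡ 1 (mod 3) is unaccounted for. Put n = 3w+1:
(3w+1)^3 - 4(3w+1) + 6 expands to 27w^3 + 27w^2 - 3w + 3,
and factoring out 3 leaves 3(9w^3 + 9w^2 - w + 1).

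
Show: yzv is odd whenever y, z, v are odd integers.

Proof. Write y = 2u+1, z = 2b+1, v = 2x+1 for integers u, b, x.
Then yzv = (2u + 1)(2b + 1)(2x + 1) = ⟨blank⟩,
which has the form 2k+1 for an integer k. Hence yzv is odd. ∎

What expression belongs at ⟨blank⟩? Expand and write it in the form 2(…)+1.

Expanding: (2u + 1)(2b + 1)(2x + 1) = 8bux + 4bu + 4bx + 2b + 4ux + 2u + 2x + 1.
Every term except the constant is even, so this is 2(4bux + 2bu + 2bx + b + 2ux + u + x) + 1,
and 4bux + 2bu + 2bx + b + 2ux + u + x ∈ ℤ gives the required form.

2(4bux + 2bu + 2bx + b + 2ux + u + x) + 1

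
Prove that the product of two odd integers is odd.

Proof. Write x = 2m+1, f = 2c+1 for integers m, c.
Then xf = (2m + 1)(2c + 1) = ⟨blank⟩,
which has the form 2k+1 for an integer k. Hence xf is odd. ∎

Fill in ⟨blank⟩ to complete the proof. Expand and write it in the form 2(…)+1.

Expanding: (2m + 1)(2c + 1) = 4cm + 2c + 2m + 1.
Every term except the constant is even, so this is 2(2cm + c + m) + 1,
and 2cm + c + m ∈ ℤ gives the required form.

2(2cm + c + m) + 1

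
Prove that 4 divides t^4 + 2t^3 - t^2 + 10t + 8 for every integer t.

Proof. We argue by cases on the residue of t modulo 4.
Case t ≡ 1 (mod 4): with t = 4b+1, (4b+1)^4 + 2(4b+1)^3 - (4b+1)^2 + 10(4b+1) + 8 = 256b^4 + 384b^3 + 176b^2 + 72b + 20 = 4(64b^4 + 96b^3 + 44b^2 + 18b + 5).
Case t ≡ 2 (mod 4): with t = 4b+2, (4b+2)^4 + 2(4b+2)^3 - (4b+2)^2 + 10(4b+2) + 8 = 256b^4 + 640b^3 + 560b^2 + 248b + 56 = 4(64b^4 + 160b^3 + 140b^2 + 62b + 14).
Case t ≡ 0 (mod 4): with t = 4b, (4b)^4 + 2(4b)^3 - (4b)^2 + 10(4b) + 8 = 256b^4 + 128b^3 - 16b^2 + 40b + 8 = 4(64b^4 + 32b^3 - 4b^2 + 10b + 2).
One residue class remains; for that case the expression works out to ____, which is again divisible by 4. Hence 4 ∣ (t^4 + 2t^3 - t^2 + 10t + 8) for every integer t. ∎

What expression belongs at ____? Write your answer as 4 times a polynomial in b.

Only t ≡ 3 (mod 4) is unaccounted for. Put t = 4b+3:
(4b+3)^4 + 2(4b+3)^3 - (4b+3)^2 + 10(4b+3) + 8 expands to 256b^4 + 896b^3 + 1136b^2 + 664b + 164,
and factoring out 4 leaves 4(64b^4 + 224b^3 + 284b^2 + 166b + 41).

4(64b^4 + 224b^3 + 284b^2 + 166b + 41)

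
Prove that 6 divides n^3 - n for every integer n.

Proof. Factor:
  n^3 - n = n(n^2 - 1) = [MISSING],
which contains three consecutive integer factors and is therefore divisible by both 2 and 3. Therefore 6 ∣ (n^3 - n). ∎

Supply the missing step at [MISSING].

n(n^2 - 1) = n(n - 1)(n + 1) = (n - 1)n(n + 1).
These three factors are consecutive integers, so their product is divisible by 6.

(n - 1)n(n + 1)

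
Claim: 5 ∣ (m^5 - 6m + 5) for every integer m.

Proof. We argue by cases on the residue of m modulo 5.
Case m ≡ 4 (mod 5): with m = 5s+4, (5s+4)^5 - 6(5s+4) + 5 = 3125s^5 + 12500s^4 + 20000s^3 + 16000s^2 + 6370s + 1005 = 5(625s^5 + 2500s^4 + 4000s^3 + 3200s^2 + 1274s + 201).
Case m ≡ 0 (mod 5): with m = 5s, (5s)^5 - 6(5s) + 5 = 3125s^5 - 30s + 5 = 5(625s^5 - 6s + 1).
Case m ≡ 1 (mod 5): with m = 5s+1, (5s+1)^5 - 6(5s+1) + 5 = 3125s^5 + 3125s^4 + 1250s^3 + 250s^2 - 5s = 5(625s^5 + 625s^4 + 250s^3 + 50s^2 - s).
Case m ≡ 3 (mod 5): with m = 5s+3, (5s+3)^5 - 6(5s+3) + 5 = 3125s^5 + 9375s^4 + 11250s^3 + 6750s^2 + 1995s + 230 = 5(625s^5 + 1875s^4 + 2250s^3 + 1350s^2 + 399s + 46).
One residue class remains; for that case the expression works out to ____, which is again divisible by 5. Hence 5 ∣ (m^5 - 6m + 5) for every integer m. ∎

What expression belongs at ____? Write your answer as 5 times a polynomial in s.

5(625s^5 + 1250s^4 + 1000s^3 + 400s^2 + 74s + 5)

The residues treated are {4, 0, 1, 3}, so the missing case is m ≡ 2 (mod 5); write m = 5s+2.
Then (5s+2)^5 - 6(5s+2) + 5 = 3125s^5 + 6250s^4 + 5000s^3 + 2000s^2 + 370s + 25 = 5(625s^5 + 1250s^4 + 1000s^3 + 400s^2 + 74s + 5).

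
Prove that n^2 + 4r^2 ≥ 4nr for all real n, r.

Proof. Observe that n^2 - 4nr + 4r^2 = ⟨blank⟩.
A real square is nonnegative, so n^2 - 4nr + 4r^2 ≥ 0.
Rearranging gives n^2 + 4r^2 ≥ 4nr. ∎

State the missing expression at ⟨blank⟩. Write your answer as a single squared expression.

n^2 - 4nr + 4r^2 is a perfect-square trinomial: the outer terms are (n)^2 and (2r)^2, and the cross term is -2·n·2r.
So n^2 - 4nr + 4r^2 = (n - 2r)^2 ≥ 0.

(n - 2r)^2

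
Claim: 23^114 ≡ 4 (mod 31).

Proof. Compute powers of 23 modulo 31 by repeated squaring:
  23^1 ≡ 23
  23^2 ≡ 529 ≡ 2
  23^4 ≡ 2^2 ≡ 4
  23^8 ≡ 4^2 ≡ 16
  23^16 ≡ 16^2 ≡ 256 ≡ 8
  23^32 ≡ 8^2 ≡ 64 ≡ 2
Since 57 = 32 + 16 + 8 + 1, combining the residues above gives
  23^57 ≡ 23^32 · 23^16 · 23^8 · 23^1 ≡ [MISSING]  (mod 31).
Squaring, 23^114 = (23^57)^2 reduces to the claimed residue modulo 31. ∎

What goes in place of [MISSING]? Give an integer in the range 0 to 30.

23^32 · 23^16 · 23^8 · 23^1 ≡ 2 · 8 · 16 · 23 = 5888.
5888 mod 31 = 29, so 23^57 ≡ 29 (mod 31).

29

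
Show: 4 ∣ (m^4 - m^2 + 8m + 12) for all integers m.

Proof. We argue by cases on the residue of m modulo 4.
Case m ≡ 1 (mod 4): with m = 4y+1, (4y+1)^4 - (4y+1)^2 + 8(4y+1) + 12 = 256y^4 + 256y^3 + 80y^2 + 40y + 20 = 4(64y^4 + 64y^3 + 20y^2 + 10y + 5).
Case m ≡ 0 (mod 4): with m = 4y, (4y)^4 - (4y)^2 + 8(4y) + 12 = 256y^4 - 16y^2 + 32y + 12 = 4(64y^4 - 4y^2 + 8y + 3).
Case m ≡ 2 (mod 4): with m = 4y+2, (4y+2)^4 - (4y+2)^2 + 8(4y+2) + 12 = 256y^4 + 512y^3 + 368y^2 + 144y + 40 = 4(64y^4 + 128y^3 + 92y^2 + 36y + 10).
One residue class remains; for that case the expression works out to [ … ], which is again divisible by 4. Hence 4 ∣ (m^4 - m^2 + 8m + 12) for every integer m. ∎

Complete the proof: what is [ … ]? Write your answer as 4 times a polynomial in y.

4(64y^4 + 192y^3 + 212y^2 + 110y + 27)

Only m ≡ 3 (mod 4) is unaccounted for. Put m = 4y+3:
(4y+3)^4 - (4y+3)^2 + 8(4y+3) + 12 expands to 256y^4 + 768y^3 + 848y^2 + 440y + 108,
and factoring out 4 leaves 4(64y^4 + 192y^3 + 212y^2 + 110y + 27).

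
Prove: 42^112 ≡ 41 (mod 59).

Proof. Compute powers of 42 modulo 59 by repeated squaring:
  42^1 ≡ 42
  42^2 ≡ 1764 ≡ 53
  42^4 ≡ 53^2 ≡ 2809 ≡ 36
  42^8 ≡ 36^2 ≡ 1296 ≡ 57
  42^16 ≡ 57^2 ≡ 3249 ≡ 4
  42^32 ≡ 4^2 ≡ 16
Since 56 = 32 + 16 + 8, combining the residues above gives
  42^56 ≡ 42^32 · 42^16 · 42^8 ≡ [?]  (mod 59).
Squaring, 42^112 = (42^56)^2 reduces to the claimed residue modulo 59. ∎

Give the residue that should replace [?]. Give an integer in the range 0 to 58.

42^32 · 42^16 · 42^8 ≡ 16 · 4 · 57 = 3648.
3648 mod 59 = 49, so 42^56 ≡ 49 (mod 59).

49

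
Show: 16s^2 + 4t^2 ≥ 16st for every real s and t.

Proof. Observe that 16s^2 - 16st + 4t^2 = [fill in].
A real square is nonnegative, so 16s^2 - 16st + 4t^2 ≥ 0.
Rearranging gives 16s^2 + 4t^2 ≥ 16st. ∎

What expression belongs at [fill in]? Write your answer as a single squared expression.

(4s - 2t)^2

16s^2 - 16st + 4t^2 is a perfect-square trinomial: the outer terms are (4s)^2 and (2t)^2, and the cross term is -2·4s·2t.
So 16s^2 - 16st + 4t^2 = (4s - 2t)^2 ≥ 0.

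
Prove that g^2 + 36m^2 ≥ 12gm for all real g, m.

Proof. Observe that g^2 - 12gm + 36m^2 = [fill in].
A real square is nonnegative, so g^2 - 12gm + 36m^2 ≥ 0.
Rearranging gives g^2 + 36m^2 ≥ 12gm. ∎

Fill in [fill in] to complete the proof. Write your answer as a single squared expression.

(g - 6m)^2

The leading and trailing coefficients are 1^2 and 6^2, and 12 = 2·1·6, so the trinomial is (g - 6m)^2.
Hence g^2 - 12gm + 36m^2 ≥ 0.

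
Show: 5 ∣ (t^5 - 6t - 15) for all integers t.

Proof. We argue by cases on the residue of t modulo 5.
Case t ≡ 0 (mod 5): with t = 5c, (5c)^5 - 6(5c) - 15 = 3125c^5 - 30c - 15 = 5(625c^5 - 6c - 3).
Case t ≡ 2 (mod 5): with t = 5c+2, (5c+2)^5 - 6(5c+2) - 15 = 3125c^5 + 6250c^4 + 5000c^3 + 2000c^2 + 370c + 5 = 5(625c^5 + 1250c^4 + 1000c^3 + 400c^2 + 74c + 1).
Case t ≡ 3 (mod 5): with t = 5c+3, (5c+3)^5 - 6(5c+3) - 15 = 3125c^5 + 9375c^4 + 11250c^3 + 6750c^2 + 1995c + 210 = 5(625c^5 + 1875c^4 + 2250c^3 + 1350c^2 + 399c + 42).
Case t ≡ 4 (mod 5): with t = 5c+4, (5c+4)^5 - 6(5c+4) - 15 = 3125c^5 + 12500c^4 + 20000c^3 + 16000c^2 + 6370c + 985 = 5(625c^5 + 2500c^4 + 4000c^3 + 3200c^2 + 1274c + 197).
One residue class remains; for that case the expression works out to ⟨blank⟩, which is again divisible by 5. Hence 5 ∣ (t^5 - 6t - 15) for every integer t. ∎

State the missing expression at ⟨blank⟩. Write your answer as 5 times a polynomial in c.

5(625c^5 + 625c^4 + 250c^3 + 50c^2 - c - 4)

Only t ≡ 1 (mod 5) is unaccounted for. Put t = 5c+1:
(5c+1)^5 - 6(5c+1) - 15 expands to 3125c^5 + 3125c^4 + 1250c^3 + 250c^2 - 5c - 20,
and factoring out 5 leaves 5(625c^5 + 625c^4 + 250c^3 + 50c^2 - c - 4).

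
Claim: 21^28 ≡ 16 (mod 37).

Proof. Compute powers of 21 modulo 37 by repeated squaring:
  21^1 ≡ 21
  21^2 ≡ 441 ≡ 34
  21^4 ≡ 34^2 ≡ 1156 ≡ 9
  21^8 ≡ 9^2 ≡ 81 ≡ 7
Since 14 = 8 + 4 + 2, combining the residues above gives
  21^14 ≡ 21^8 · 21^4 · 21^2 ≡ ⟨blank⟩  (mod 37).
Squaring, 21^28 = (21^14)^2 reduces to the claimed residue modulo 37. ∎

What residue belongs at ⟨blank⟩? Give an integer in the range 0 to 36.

Multiply the listed residues: 7 · 9 · 34 = 63 → 2142.
Reducing modulo 37: 2142 = 57·37 + 33, so 21^14 ≡ 33.

33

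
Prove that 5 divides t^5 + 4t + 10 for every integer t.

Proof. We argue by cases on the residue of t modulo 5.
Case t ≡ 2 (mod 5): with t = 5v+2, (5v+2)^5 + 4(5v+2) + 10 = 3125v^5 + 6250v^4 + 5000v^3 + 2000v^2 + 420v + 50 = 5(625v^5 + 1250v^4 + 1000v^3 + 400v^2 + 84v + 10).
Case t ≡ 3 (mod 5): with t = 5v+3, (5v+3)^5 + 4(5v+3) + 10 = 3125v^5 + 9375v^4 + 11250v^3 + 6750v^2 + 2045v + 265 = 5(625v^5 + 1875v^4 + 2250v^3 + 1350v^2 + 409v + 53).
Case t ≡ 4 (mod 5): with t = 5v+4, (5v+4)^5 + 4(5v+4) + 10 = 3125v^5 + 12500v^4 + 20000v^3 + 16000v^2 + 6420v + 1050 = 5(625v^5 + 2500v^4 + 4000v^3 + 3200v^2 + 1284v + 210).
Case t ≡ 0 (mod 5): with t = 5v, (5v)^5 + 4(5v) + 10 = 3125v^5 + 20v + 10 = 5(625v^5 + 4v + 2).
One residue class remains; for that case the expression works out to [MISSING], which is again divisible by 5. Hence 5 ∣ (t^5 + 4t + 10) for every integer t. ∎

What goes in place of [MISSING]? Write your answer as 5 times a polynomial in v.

Only t ≡ 1 (mod 5) is unaccounted for. Put t = 5v+1:
(5v+1)^5 + 4(5v+1) + 10 expands to 3125v^5 + 3125v^4 + 1250v^3 + 250v^2 + 45v + 15,
and factoring out 5 leaves 5(625v^5 + 625v^4 + 250v^3 + 50v^2 + 9v + 3).

5(625v^5 + 625v^4 + 250v^3 + 50v^2 + 9v + 3)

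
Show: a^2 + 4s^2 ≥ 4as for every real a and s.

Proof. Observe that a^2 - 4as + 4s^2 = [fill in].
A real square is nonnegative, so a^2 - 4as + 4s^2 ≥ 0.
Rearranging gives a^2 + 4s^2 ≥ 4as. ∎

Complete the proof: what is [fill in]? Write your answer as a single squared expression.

(a - 2s)^2

The leading and trailing coefficients are 1^2 and 2^2, and 4 = 2·1·2, so the trinomial is (a - 2s)^2.
Hence a^2 - 4as + 4s^2 ≥ 0.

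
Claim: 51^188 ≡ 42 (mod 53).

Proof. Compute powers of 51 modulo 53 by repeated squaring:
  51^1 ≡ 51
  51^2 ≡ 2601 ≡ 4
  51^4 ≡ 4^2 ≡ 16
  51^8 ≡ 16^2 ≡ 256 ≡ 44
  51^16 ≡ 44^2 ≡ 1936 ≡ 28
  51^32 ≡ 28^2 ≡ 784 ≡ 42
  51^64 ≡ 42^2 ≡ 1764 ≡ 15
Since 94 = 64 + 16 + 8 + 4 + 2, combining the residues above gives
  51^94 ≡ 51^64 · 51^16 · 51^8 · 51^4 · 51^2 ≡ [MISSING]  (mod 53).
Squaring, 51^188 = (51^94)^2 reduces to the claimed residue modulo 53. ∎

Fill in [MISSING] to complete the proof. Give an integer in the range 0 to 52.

25

51^64 · 51^16 · 51^8 · 51^4 · 51^2 ≡ 15 · 28 · 44 · 16 · 4 = 1182720.
1182720 mod 53 = 25, so 51^94 ≡ 25 (mod 53).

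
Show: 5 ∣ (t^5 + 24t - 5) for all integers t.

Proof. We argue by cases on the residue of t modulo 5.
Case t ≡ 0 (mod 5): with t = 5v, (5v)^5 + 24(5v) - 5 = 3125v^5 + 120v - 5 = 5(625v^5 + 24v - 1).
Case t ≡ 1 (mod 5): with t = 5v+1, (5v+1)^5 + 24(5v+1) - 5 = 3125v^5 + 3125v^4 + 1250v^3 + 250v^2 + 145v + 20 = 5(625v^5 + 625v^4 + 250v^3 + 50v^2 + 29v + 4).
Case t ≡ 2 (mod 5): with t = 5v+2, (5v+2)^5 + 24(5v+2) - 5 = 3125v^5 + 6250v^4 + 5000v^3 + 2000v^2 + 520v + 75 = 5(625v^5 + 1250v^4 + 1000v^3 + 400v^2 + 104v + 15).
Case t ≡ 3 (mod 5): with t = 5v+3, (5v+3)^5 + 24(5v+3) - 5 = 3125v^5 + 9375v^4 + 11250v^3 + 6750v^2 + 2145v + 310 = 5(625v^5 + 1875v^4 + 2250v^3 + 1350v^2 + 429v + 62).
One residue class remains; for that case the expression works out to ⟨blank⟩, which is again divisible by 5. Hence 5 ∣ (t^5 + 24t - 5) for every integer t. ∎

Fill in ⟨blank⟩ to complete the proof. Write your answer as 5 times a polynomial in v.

5(625v^5 + 2500v^4 + 4000v^3 + 3200v^2 + 1304v + 223)

Only t ≡ 4 (mod 5) is unaccounted for. Put t = 5v+4:
(5v+4)^5 + 24(5v+4) - 5 expands to 3125v^5 + 12500v^4 + 20000v^3 + 16000v^2 + 6520v + 1115,
and factoring out 5 leaves 5(625v^5 + 2500v^4 + 4000v^3 + 3200v^2 + 1304v + 223).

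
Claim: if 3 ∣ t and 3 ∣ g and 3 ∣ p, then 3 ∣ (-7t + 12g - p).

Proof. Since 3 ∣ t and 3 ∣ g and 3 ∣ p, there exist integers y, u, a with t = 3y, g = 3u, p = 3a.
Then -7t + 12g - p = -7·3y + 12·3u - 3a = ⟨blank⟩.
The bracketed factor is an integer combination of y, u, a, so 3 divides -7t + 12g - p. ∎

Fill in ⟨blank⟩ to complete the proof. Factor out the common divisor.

3(-a + 12u - 7y)

Pull the common 3 out of every term: -7·3y + 12·3u - 3a = 3(-a + 12u - 7y).
-a + 12u - 7y is an integer, which exhibits the divisibility.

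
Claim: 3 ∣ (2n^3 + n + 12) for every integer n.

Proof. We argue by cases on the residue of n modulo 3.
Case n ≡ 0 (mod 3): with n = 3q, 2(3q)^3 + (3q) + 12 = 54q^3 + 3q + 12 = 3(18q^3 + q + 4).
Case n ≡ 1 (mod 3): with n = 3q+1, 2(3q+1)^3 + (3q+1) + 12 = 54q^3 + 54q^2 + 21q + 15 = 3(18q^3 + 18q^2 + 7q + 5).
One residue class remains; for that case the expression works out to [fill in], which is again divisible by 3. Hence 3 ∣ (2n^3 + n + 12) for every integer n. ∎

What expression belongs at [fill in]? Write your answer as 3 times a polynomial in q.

3(18q^3 + 36q^2 + 25q + 10)

Only n ≡ 2 (mod 3) is unaccounted for. Put n = 3q+2:
2(3q+2)^3 + (3q+2) + 12 expands to 54q^3 + 108q^2 + 75q + 30,
and factoring out 3 leaves 3(18q^3 + 36q^2 + 25q + 10).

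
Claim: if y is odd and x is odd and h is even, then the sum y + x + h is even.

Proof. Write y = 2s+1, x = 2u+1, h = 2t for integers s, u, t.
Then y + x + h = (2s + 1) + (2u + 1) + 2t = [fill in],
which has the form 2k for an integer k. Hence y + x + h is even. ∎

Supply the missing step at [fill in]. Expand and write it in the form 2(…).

2(s + t + u + 1)

Expanding: (2s + 1) + (2u + 1) + 2t = 2s + 2t + 2u + 2.
Every term is even; pulling out the factor of 2 gives 2(s + t + u + 1).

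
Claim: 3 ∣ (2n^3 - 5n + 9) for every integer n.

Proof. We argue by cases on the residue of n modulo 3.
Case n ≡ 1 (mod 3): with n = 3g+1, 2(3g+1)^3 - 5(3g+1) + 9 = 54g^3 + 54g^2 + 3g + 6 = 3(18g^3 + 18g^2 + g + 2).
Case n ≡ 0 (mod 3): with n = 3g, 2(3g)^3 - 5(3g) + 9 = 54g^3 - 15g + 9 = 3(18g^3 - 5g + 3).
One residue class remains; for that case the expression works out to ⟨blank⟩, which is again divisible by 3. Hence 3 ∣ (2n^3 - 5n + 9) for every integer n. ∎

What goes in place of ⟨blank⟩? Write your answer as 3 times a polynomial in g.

Only n ≡ 2 (mod 3) is unaccounted for. Put n = 3g+2:
2(3g+2)^3 - 5(3g+2) + 9 expands to 54g^3 + 108g^2 + 57g + 15,
and factoring out 3 leaves 3(18g^3 + 36g^2 + 19g + 5).

3(18g^3 + 36g^2 + 19g + 5)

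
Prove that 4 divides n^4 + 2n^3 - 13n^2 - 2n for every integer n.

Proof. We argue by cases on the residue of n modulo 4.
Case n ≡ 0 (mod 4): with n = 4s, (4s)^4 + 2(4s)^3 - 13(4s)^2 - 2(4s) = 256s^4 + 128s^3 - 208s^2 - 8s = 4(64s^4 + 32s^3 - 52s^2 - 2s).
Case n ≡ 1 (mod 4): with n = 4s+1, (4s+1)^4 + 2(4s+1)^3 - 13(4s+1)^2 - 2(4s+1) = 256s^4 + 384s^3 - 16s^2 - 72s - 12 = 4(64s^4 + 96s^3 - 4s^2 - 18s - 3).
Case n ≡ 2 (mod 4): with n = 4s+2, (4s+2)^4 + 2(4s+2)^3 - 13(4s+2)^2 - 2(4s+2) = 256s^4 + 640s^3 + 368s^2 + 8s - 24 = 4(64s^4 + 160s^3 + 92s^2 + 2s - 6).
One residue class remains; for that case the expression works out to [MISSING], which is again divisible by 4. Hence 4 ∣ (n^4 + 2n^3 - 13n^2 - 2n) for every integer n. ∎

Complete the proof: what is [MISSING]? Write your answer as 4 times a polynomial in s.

4(64s^4 + 224s^3 + 236s^2 + 82s + 3)

The residues treated are {0, 1, 2}, so the missing case is n ≡ 3 (mod 4); write n = 4s+3.
Then (4s+3)^4 + 2(4s+3)^3 - 13(4s+3)^2 - 2(4s+3) = 256s^4 + 896s^3 + 944s^2 + 328s + 12 = 4(64s^4 + 224s^3 + 236s^2 + 82s + 3).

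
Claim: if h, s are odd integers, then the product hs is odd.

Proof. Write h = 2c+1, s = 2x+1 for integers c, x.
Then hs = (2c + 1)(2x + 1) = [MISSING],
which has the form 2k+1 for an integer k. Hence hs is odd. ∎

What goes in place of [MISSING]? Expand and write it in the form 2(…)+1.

2(2cx + c + x) + 1

Expanding: (2c + 1)(2x + 1) = 4cx + 2c + 2x + 1.
Every term except the constant is even, so this is 2(2cx + c + x) + 1,
and 2cx + c + x ∈ ℤ gives the required form.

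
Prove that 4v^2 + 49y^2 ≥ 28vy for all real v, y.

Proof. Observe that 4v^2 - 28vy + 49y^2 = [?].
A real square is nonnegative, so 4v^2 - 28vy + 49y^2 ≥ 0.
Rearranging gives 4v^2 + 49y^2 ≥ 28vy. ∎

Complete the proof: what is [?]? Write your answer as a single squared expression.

4v^2 - 28vy + 49y^2 is a perfect-square trinomial: the outer terms are (2v)^2 and (7y)^2, and the cross term is -2·2v·7y.
So 4v^2 - 28vy + 49y^2 = (2v - 7y)^2 ≥ 0.

(2v - 7y)^2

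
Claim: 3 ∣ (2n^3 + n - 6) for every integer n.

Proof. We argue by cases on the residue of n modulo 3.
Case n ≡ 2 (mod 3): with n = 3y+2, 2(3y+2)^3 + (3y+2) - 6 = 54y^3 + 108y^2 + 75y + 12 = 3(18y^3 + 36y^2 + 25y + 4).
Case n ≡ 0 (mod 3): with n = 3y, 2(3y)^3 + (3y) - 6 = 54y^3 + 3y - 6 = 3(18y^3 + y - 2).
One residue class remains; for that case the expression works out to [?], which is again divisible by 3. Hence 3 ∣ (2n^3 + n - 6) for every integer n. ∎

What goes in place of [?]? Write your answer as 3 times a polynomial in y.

3(18y^3 + 18y^2 + 7y - 1)

The residues treated are {2, 0}, so the missing case is n ≡ 1 (mod 3); write n = 3y+1.
Then 2(3y+1)^3 + (3y+1) - 6 = 54y^3 + 54y^2 + 21y - 3 = 3(18y^3 + 18y^2 + 7y - 1).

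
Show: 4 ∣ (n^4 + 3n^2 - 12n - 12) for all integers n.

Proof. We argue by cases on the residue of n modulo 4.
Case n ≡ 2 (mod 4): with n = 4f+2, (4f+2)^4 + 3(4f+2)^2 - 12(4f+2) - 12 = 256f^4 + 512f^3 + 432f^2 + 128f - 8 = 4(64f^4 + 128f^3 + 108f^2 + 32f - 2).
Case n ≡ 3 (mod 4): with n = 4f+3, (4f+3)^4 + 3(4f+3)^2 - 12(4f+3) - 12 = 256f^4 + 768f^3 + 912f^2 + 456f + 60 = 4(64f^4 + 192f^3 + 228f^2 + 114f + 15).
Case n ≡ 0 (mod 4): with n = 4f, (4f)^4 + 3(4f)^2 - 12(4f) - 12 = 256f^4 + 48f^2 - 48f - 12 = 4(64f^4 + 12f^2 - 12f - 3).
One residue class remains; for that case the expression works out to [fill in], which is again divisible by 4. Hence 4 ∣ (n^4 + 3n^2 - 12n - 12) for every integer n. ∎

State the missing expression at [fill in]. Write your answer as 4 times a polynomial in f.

Only n ≡ 1 (mod 4) is unaccounted for. Put n = 4f+1:
(4f+1)^4 + 3(4f+1)^2 - 12(4f+1) - 12 expands to 256f^4 + 256f^3 + 144f^2 - 8f - 20,
and factoring out 4 leaves 4(64f^4 + 64f^3 + 36f^2 - 2f - 5).

4(64f^4 + 64f^3 + 36f^2 - 2f - 5)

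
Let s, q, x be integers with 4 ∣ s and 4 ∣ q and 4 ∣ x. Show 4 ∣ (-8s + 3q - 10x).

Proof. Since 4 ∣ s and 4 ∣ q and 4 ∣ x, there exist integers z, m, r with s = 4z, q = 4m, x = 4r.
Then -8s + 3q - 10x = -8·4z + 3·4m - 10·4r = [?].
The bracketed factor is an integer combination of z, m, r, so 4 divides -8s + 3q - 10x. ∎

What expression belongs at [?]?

4(3m - 10r - 8z)

Each term has a factor of 4: -8·4z + 3·4m - 10·4r = 4·(3m - 10r - 8z).
Since 3m - 10r - 8z is an integer, 4 ∣ (-8s + 3q - 10x).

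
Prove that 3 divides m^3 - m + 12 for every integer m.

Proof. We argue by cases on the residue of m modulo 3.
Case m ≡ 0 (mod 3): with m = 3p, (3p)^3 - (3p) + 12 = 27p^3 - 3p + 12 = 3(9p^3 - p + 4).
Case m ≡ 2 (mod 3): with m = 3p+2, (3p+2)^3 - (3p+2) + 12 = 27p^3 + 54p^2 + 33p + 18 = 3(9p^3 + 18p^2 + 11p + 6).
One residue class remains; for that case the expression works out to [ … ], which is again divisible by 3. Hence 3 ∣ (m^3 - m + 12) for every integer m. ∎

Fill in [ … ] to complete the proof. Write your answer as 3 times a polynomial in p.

The residues treated are {0, 2}, so the missing case is m ≡ 1 (mod 3); write m = 3p+1.
Then (3p+1)^3 - (3p+1) + 12 = 27p^3 + 27p^2 + 6p + 12 = 3(9p^3 + 9p^2 + 2p + 4).

3(9p^3 + 9p^2 + 2p + 4)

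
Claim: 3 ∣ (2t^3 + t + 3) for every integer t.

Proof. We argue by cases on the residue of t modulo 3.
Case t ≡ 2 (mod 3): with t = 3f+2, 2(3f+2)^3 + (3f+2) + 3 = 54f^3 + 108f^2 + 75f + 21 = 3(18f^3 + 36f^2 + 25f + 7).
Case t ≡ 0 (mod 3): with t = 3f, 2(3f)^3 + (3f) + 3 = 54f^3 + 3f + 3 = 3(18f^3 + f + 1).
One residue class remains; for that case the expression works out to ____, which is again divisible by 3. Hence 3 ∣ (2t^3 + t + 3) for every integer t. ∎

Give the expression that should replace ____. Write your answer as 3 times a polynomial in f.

3(18f^3 + 18f^2 + 7f + 2)

The residues treated are {2, 0}, so the missing case is t ≡ 1 (mod 3); write t = 3f+1.
Then 2(3f+1)^3 + (3f+1) + 3 = 54f^3 + 54f^2 + 21f + 6 = 3(18f^3 + 18f^2 + 7f + 2).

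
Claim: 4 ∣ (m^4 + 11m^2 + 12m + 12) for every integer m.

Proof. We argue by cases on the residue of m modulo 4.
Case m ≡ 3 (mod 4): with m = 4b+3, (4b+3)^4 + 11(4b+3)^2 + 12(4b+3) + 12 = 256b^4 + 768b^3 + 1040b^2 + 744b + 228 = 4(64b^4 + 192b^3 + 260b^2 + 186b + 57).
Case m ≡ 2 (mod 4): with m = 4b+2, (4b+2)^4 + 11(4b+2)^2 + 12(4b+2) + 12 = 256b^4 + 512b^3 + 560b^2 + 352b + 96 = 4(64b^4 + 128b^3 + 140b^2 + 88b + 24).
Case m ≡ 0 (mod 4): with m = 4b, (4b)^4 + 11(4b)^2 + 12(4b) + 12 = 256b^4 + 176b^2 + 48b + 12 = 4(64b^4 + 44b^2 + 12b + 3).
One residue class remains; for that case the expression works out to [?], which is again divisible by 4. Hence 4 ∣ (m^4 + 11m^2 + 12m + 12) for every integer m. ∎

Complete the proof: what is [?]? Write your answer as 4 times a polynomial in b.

4(64b^4 + 64b^3 + 68b^2 + 38b + 9)

The residues treated are {3, 2, 0}, so the missing case is m ≡ 1 (mod 4); write m = 4b+1.
Then (4b+1)^4 + 11(4b+1)^2 + 12(4b+1) + 12 = 256b^4 + 256b^3 + 272b^2 + 152b + 36 = 4(64b^4 + 64b^3 + 68b^2 + 38b + 9).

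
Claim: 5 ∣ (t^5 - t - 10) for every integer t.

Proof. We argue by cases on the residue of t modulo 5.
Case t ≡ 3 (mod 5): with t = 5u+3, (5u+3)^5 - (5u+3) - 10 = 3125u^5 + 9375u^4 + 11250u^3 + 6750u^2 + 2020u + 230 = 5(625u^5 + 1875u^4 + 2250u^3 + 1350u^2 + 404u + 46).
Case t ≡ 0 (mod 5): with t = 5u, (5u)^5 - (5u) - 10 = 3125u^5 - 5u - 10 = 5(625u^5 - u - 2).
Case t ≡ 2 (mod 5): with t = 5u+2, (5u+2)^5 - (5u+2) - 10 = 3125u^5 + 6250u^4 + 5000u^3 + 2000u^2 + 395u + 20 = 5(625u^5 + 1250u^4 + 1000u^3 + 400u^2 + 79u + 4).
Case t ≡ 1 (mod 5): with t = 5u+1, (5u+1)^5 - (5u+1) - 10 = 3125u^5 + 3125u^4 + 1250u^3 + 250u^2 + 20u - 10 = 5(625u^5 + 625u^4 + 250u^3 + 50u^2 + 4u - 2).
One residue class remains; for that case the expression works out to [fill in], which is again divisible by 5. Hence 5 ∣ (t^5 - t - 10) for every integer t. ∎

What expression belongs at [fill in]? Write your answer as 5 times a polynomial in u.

Only t ≡ 4 (mod 5) is unaccounted for. Put t = 5u+4:
(5u+4)^5 - (5u+4) - 10 expands to 3125u^5 + 12500u^4 + 20000u^3 + 16000u^2 + 6395u + 1010,
and factoring out 5 leaves 5(625u^5 + 2500u^4 + 4000u^3 + 3200u^2 + 1279u + 202).

5(625u^5 + 2500u^4 + 4000u^3 + 3200u^2 + 1279u + 202)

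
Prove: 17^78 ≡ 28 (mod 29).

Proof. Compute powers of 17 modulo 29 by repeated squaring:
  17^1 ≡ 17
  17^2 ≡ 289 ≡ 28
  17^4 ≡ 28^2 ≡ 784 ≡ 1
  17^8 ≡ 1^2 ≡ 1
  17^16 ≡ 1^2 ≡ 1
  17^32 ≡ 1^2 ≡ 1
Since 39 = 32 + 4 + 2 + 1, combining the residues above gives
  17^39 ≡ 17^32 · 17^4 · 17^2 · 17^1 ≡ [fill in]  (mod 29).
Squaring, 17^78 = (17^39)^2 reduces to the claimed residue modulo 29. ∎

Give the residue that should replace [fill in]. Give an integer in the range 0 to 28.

Multiply the listed residues: 1 · 1 · 28 · 17 = 1 → 28 → 476.
Reducing modulo 29: 476 = 16·29 + 12, so 17^39 ≡ 12.

12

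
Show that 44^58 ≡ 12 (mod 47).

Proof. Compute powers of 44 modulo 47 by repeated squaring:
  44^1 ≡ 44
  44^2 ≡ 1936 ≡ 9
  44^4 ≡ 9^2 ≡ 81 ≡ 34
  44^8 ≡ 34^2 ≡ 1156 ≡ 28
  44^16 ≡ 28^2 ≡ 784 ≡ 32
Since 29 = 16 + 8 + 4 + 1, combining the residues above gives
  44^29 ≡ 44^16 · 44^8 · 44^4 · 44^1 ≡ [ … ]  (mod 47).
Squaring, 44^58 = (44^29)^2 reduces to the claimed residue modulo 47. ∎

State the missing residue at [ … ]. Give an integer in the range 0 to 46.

44^16 · 44^8 · 44^4 · 44^1 ≡ 32 · 28 · 34 · 44 = 1340416.
1340416 mod 47 = 23, so 44^29 ≡ 23 (mod 47).

23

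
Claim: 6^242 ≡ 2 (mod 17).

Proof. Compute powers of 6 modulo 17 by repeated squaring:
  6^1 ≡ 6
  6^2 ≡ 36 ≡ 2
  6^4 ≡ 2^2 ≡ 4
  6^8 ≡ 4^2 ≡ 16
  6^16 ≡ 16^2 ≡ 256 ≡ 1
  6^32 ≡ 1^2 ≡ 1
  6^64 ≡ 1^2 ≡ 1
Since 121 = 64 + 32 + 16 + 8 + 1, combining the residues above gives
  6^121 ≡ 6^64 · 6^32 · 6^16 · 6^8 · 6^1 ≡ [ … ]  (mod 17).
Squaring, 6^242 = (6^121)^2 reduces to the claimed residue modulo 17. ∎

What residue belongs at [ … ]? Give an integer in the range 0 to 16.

11

Multiply the listed residues: 1 · 1 · 1 · 16 · 6 = 1 → 1 → 16 → 96.
Reducing modulo 17: 96 = 5·17 + 11, so 6^121 ≡ 11.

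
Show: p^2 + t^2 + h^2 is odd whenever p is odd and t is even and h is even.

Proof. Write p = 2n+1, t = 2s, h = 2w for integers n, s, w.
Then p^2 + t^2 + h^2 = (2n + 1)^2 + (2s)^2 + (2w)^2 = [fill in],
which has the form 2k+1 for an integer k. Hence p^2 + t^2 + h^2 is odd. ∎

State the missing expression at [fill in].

2(2n^2 + 2n + 2s^2 + 2w^2) + 1

Expanding: (2n + 1)^2 + (2s)^2 + (2w)^2 = 4n^2 + 4n + 4s^2 + 4w^2 + 1.
Every term except the constant is even, so this is 2(2n^2 + 2n + 2s^2 + 2w^2) + 1,
and 2n^2 + 2n + 2s^2 + 2w^2 ∈ ℤ gives the required form.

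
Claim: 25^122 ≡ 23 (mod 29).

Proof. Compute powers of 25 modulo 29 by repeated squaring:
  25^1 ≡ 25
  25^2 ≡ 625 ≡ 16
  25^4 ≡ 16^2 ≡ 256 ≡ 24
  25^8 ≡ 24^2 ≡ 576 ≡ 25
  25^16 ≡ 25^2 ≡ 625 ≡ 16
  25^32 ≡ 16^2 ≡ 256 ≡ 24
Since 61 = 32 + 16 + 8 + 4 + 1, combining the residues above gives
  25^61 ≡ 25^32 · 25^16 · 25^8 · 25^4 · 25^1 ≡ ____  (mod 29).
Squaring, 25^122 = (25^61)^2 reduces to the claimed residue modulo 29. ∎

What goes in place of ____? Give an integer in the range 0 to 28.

Multiply the listed residues: 24 · 16 · 25 · 24 · 25 = 384 → 9600 → 230400 → 5760000.
Reducing modulo 29: 5760000 = 198620·29 + 20, so 25^61 ≡ 20.

20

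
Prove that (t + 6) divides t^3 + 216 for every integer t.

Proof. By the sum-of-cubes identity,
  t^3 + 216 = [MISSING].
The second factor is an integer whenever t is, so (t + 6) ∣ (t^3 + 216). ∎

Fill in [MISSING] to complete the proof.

Polynomial division of t^3 + 216 by t + 6 leaves remainder 0 and quotient t^2 - 6t + 36.
Hence t^3 + 216 = (t + 6)(t^2 - 6t + 36).

(t + 6)(t^2 - 6t + 36)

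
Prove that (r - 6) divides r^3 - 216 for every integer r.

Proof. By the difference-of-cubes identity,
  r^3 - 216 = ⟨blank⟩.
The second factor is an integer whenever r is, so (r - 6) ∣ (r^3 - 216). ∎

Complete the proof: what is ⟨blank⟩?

a^3 - b^3 = (a - b)(a^2 + ab + b^2). With a = r, b = 6:
r^3 - 216 = (r - 6)(r^2 + 6r + 36).

(r - 6)(r^2 + 6r + 36)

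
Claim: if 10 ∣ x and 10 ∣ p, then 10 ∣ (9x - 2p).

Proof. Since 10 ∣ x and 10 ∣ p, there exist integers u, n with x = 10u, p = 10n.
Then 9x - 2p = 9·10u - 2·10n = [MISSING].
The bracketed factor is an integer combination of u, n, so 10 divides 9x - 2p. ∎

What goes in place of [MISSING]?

10(-2n + 9u)

Pull the common 10 out of every term: 9·10u - 2·10n = 10(-2n + 9u).
-2n + 9u is an integer, which exhibits the divisibility.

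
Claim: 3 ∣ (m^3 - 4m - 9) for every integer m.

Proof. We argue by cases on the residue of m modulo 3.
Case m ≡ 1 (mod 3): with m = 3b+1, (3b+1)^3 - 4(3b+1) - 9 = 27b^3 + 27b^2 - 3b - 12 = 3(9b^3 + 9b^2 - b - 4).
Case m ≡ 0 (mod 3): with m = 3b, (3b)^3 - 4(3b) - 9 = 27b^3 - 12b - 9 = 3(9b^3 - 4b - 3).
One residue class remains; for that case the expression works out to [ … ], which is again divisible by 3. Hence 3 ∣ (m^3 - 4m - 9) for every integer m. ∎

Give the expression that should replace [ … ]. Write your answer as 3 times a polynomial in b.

3(9b^3 + 18b^2 + 8b - 3)

Only m ≡ 2 (mod 3) is unaccounted for. Put m = 3b+2:
(3b+2)^3 - 4(3b+2) - 9 expands to 27b^3 + 54b^2 + 24b - 9,
and factoring out 3 leaves 3(9b^3 + 18b^2 + 8b - 3).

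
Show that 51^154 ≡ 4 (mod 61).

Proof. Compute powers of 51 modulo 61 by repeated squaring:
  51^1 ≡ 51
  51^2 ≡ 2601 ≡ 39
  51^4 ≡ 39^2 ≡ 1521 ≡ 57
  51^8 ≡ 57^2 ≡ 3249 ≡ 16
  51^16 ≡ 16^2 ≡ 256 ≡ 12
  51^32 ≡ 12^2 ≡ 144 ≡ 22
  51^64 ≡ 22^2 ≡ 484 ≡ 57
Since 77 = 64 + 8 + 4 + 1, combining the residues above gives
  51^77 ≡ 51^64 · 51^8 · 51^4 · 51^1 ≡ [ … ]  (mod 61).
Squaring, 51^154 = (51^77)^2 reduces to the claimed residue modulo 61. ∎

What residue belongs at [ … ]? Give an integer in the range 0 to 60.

2

Multiply the listed residues: 57 · 16 · 57 · 51 = 912 → 51984 → 2651184.
Reducing modulo 61: 2651184 = 43462·61 + 2, so 51^77 ≡ 2.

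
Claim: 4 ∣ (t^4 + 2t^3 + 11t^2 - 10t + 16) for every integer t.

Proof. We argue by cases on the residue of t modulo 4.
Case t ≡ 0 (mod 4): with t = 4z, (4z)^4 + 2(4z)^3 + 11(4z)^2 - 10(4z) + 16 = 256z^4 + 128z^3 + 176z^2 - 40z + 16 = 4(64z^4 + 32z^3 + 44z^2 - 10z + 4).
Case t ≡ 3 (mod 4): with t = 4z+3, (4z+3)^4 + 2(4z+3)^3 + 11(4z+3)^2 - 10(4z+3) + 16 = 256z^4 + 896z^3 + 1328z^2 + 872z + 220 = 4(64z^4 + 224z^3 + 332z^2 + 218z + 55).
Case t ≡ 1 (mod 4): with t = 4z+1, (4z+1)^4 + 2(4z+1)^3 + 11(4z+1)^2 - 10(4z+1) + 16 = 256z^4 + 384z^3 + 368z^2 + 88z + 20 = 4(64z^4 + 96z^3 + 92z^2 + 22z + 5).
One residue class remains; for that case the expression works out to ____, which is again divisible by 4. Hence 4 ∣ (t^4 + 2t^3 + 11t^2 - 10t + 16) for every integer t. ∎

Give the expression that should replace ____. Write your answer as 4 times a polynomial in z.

Only t ≡ 2 (mod 4) is unaccounted for. Put t = 4z+2:
(4z+2)^4 + 2(4z+2)^3 + 11(4z+2)^2 - 10(4z+2) + 16 expands to 256z^4 + 640z^3 + 752z^2 + 360z + 72,
and factoring out 4 leaves 4(64z^4 + 160z^3 + 188z^2 + 90z + 18).

4(64z^4 + 160z^3 + 188z^2 + 90z + 18)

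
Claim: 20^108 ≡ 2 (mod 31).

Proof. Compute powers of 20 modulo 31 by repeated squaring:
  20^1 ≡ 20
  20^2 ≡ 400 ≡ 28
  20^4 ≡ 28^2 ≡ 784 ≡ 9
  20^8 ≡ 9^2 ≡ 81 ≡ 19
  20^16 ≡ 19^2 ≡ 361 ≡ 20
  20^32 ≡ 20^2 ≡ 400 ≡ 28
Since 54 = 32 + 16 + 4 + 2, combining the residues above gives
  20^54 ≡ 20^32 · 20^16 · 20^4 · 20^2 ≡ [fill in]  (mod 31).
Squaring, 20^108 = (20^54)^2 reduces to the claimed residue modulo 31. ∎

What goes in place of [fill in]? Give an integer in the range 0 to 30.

20^32 · 20^16 · 20^4 · 20^2 ≡ 28 · 20 · 9 · 28 = 141120.
141120 mod 31 = 8, so 20^54 ≡ 8 (mod 31).

8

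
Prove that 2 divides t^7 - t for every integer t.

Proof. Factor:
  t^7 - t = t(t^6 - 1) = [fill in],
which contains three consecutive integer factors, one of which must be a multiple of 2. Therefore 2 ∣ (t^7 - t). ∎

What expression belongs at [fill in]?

(t - 1)t(t + 1)(t^4 + t^2 + 1)

t^6 - 1 = (t^2 - 1)(t^4 + t^2 + 1), and t^2 - 1 = (t-1)(t+1).
So t(t^6 - 1) = (t - 1)t(t + 1)(t^4 + t^2 + 1).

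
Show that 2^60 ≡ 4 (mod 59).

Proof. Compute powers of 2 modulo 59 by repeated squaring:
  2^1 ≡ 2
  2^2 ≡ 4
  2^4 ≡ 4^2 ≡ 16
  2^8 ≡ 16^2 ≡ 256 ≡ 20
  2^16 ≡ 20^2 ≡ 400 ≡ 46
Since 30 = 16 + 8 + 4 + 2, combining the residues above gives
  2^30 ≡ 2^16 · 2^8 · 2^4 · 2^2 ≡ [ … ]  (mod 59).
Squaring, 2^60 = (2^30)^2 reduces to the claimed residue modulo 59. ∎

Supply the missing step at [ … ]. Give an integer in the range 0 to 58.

57

2^16 · 2^8 · 2^4 · 2^2 ≡ 46 · 20 · 16 · 4 = 58880.
58880 mod 59 = 57, so 2^30 ≡ 57 (mod 59).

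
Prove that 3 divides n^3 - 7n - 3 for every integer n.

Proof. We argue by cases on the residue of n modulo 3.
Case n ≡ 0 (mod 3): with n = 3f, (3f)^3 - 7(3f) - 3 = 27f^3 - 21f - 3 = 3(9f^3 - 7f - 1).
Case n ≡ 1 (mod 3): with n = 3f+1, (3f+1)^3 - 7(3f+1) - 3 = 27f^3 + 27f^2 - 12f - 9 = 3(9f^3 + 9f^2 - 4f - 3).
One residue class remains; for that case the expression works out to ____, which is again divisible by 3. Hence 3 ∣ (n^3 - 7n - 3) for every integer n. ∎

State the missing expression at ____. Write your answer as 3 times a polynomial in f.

The residues treated are {0, 1}, so the missing case is n ≡ 2 (mod 3); write n = 3f+2.
Then (3f+2)^3 - 7(3f+2) - 3 = 27f^3 + 54f^2 + 15f - 9 = 3(9f^3 + 18f^2 + 5f - 3).

3(9f^3 + 18f^2 + 5f - 3)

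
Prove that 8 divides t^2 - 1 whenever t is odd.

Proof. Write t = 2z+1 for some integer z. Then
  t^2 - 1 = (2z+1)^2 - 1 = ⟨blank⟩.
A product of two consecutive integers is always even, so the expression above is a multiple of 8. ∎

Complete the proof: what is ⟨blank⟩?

(2z+1)^2 - 1 = 4z^2 + 4z + 1 - 1 = 4z^2 + 4z = 4z(z+1).
Since z and z+1 are consecutive, z(z+1) is even, and 4·(even) is a multiple of 8.

4z(z + 1)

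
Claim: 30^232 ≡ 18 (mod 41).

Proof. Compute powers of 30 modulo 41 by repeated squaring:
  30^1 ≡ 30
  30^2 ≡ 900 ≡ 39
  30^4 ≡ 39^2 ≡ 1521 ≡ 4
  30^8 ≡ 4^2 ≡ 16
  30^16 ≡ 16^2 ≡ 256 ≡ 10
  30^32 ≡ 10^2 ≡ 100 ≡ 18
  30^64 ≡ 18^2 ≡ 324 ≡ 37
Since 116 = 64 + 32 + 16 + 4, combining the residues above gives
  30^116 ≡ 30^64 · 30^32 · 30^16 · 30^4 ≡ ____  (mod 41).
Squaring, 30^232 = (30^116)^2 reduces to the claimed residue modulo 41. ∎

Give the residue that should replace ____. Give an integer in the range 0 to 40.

31

30^64 · 30^32 · 30^16 · 30^4 ≡ 37 · 18 · 10 · 4 = 26640.
26640 mod 41 = 31, so 30^116 ≡ 31 (mod 41).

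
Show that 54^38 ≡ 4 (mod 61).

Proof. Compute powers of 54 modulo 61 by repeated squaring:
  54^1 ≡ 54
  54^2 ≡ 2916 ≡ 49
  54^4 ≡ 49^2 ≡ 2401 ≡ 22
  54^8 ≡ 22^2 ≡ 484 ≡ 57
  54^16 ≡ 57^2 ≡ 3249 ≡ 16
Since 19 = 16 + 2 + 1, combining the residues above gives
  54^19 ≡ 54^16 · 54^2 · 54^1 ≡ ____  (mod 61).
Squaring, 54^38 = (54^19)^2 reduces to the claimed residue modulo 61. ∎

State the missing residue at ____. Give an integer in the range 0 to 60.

Multiply the listed residues: 16 · 49 · 54 = 784 → 42336.
Reducing modulo 61: 42336 = 694·61 + 2, so 54^19 ≡ 2.

2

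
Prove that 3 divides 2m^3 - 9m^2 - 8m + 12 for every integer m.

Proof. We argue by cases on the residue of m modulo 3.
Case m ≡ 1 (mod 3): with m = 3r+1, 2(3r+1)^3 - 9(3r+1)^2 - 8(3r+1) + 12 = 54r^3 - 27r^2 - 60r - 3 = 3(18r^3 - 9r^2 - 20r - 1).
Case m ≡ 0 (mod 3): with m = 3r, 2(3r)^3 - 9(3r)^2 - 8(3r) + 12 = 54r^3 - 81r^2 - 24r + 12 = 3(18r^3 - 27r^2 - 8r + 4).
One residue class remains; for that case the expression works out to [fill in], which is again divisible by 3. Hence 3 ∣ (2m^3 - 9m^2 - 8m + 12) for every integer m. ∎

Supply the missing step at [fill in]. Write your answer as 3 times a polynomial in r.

The residues treated are {1, 0}, so the missing case is m ≡ 2 (mod 3); write m = 3r+2.
Then 2(3r+2)^3 - 9(3r+2)^2 - 8(3r+2) + 12 = 54r^3 + 27r^2 - 60r - 24 = 3(18r^3 + 9r^2 - 20r - 8).

3(18r^3 + 9r^2 - 20r - 8)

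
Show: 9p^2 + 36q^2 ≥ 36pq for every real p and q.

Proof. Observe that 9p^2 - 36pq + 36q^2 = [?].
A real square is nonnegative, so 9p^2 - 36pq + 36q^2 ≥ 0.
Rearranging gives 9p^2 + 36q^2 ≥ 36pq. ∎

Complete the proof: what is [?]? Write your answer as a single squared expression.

(3p - 6q)^2

9p^2 - 36pq + 36q^2 is a perfect-square trinomial: the outer terms are (3p)^2 and (6q)^2, and the cross term is -2·3p·6q.
So 9p^2 - 36pq + 36q^2 = (3p - 6q)^2 ≥ 0.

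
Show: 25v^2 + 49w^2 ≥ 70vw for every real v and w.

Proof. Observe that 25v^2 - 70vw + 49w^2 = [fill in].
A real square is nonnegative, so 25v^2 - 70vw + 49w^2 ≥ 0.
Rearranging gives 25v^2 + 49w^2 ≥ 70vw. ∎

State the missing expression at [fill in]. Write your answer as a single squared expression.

25v^2 - 70vw + 49w^2 is a perfect-square trinomial: the outer terms are (5v)^2 and (7w)^2, and the cross term is -2·5v·7w.
So 25v^2 - 70vw + 49w^2 = (5v - 7w)^2 ≥ 0.

(5v - 7w)^2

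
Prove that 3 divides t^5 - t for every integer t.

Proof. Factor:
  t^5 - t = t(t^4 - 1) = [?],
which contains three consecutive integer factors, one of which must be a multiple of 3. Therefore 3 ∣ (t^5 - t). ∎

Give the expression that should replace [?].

(t - 1)t(t + 1)(t^2 + 1)

t^4 - 1 = (t^2 - 1)(t^2 + 1), and t^2 - 1 = (t-1)(t+1).
So t(t^4 - 1) = (t - 1)t(t + 1)(t^2 + 1).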